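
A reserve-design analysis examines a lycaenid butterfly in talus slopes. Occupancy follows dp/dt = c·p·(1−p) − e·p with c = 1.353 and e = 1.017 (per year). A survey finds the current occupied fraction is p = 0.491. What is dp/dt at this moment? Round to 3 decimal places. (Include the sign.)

-0.161

Colonization term: c·p·(1−p) = 1.353×0.491×0.5090 = 0.33814.
Extinction term: e·p = 0.49935.
dp/dt = 0.33814 − 0.49935 = -0.16121.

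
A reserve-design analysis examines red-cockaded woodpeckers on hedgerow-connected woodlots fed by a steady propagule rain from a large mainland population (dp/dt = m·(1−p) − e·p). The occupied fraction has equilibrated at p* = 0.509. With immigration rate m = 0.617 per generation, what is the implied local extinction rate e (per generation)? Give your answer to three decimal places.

0.595

At equilibrium m(1−p*) = e·p*, so e = m(1−p*)/p*.
e = 0.617 × 0.4910 / 0.509 = 0.5952.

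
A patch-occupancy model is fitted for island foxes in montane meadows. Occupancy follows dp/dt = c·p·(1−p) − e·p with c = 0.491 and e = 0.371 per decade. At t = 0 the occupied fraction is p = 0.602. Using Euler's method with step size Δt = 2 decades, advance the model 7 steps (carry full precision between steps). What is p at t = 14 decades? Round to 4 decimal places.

0.2608

Update rule: p ← p + [c·p·(1−p) − e·p]·Δt with Δt = 2.
step 1: Δp = -0.21140, p = 0.39060
step 2: Δp = -0.05608, p = 0.33452
step 3: Δp = -0.02961, p = 0.30492
step 4: Δp = -0.01812, p = 0.28680
step 5: Δp = -0.01194, p = 0.27486
step 6: Δp = -0.00822, p = 0.26664
step 7: Δp = -0.00582, p = 0.26081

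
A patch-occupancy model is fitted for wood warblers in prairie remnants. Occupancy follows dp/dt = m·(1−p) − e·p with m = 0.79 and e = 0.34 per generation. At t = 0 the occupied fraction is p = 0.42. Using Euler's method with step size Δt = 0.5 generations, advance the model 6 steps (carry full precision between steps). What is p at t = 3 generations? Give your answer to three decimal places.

Update rule: p ← p + [m·(1−p) − e·p]·Δt with Δt = 0.5.
p: 0.42000 → 0.57770  (Δp = +0.15770)
p: 0.57770 → 0.64630  (Δp = +0.06860)
p: 0.64630 → 0.67614  (Δp = +0.02984)
p: 0.67614 → 0.68912  (Δp = +0.01298)
p: 0.68912 → 0.69477  (Δp = +0.00565)
p: 0.69477 → 0.69722  (Δp = +0.00246)

0.697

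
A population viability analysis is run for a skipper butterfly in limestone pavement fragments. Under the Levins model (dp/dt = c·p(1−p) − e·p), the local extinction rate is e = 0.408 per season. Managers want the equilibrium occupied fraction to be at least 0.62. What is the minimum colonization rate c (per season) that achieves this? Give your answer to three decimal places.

1.074

p* = 1 − e/c ≥ 0.62 requires e/c ≤ 0.3800, i.e. c ≥ e/0.3800.
c_min = 0.408/0.3800 = 1.0737.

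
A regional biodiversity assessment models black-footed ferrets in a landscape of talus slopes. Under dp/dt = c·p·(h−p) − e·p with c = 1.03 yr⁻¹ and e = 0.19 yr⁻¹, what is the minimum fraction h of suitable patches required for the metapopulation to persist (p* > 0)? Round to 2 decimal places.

0.18

p* = h − e/c is positive only when h > e/c.
h_min = e/c = 0.19/1.03 = 0.1845.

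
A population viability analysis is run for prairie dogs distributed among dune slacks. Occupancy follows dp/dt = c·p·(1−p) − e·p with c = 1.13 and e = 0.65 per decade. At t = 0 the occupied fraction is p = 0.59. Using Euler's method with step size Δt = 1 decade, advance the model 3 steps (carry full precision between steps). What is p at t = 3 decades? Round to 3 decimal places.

Update rule: p ← p + [c·p·(1−p) − e·p]·Δt with Δt = 1.
t = 1: p = 0.59000 + (-0.11015) = 0.47985
t = 2: p = 0.47985 + (-0.02986) = 0.44999
t = 3: p = 0.44999 + (-0.01282) = 0.43717

0.437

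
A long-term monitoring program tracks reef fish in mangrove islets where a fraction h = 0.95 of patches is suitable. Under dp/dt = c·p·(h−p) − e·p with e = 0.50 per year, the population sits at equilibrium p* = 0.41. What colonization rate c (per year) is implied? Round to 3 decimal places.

At equilibrium c(h−p*) = e, so c = e/(h−p*).
c = 0.50/(0.95 − 0.41) = 0.50/0.5400 = 0.9259.

0.926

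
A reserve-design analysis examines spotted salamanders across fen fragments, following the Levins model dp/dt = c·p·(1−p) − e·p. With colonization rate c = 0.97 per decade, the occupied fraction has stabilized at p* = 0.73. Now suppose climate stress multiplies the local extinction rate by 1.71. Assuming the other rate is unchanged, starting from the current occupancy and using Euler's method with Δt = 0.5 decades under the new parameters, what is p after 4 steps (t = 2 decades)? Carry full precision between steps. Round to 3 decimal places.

Balance c(1−p*) = e gives e = 0.97×(1 − 0.73000) = 0.26190.
Starting from p₀ = 0.73000; update p ← p + (dp/dt)·Δt with the new parameters.
step 1: Δp = -0.06787, p = 0.66213
step 2: Δp = -0.03977, p = 0.62236
step 3: Δp = -0.02537, p = 0.59699
step 4: Δp = -0.01699, p = 0.58000

0.580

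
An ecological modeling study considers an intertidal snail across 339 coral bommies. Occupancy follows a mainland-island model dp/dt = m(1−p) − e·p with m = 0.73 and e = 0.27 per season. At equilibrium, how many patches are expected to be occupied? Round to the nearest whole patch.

p* = m/(m+e) = 0.73/1.0000 = 0.7300.
Expected occupied patches = N × p* = 339 × 0.7300 = 247.47 ≈ 247.

247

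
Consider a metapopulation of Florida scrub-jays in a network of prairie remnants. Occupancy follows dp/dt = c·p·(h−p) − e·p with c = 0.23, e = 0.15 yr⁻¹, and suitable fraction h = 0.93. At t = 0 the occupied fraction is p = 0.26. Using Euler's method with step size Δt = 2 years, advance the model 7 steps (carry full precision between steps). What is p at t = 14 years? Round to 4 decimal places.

Update rule: p ← p + [c·p·(h−p) − e·p]·Δt with Δt = 2.
  1  |  dp/dt·Δt = +0.002132  |  p_1 = 0.262132
  2  |  dp/dt·Δt = +0.001892  |  p_2 = 0.264024
  3  |  dp/dt·Δt = +0.001676  |  p_3 = 0.265701
  4  |  dp/dt·Δt = +0.001482  |  p_4 = 0.267183
  5  |  dp/dt·Δt = +0.001308  |  p_5 = 0.268491
  6  |  dp/dt·Δt = +0.001153  |  p_6 = 0.269644
  7  |  dp/dt·Δt = +0.001015  |  p_7 = 0.270659

0.2707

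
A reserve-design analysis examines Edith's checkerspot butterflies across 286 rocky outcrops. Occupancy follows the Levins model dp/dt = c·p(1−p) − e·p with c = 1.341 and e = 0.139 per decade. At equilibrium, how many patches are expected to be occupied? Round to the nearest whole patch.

256

p* = 1 − e/c = 1 − 0.139/1.341 = 0.8963.
Expected occupied patches = N × p* = 286 × 0.8963 = 256.35 ≈ 256.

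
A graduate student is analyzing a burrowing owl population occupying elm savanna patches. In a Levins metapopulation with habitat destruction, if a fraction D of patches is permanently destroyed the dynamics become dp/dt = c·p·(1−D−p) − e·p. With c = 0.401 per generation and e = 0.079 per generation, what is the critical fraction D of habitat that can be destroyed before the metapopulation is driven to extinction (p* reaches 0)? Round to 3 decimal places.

The nontrivial equilibrium is p* = (1−D) − e/c; extinction occurs when this hits zero.
So D_crit = 1 − e/c = 1 − 0.079/0.401 = 1 − 0.1970 = 0.8030.
This equals the undisturbed p*, a classic result of Lande's extension.

0.803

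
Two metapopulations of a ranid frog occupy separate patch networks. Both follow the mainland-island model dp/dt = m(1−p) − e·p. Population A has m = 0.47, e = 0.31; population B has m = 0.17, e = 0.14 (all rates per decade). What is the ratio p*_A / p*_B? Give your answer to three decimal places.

A: p*_A = m/(m+e) = 0.47/0.7800 = 0.6026.
B: p*_B = 0.17/0.3100 = 0.5484.
p*_A / p*_B = 0.6026/0.5484 = 1.0988.

1.099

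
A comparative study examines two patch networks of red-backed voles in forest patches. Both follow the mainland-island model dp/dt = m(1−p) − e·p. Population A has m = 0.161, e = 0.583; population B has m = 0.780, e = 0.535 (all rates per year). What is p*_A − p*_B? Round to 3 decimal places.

-0.377

A: p*_A = m/(m+e) = 0.161/0.7440 = 0.2164.
B: p*_B = 0.780/1.3150 = 0.5932.
p*_A − p*_B = 0.2164 − 0.5932 = -0.3768.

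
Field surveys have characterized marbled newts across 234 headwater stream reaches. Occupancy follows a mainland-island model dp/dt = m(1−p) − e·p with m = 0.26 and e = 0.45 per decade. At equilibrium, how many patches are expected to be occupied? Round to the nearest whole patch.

p* = m/(m+e) = 0.26/0.7100 = 0.3662.
Expected occupied patches = N × p* = 234 × 0.3662 = 85.69 ≈ 86.

86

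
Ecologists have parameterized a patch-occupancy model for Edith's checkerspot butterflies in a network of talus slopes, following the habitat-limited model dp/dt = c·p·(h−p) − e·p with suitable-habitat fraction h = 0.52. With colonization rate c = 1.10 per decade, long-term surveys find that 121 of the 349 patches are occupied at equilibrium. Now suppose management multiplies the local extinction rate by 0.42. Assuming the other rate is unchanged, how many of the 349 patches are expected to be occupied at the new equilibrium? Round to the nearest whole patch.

156

Observed p* = 121/349 = 0.34670.
Balance c(h−p*) = e gives e = 1.10×(0.52 − 0.34670) = 0.19063.
New p* = 0.52 − e/c = 0.52 − 0.08006/1.10000 = 0.44722.
Expected occupied = 349 × 0.44722 = 156.08 ≈ 156.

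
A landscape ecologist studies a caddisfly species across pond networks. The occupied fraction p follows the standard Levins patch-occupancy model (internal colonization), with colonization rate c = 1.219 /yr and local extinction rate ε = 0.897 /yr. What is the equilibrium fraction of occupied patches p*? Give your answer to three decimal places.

0.264

Setting dp/dt = 0 and dividing through by p* gives c·(1−p*) = ε.
So p* = 1 − ε/c = 1 − 0.897/1.219 = 1 − 0.7358 = 0.2642.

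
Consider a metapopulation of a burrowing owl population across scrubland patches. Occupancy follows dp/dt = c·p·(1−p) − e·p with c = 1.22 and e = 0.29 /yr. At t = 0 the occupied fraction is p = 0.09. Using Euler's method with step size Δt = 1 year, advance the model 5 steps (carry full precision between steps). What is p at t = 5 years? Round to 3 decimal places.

0.728

Update rule: p ← p + [c·p·(1−p) − e·p]·Δt with Δt = 1.
  1  |  dp/dt·Δt = +0.073818  |  p_1 = 0.163818
  2  |  dp/dt·Δt = +0.119610  |  p_2 = 0.283428
  3  |  dp/dt·Δt = +0.165584  |  p_3 = 0.449012
  4  |  dp/dt·Δt = +0.171615  |  p_4 = 0.620627
  5  |  dp/dt·Δt = +0.107266  |  p_5 = 0.727893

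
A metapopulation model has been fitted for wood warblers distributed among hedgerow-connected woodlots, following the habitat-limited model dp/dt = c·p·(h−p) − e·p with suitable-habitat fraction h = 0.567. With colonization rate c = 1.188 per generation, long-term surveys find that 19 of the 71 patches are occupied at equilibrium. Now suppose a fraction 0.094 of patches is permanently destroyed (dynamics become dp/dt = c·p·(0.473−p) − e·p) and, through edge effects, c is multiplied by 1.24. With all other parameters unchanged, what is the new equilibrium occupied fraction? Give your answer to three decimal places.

0.232

Observed p* = 19/71 = 0.26761.
Balance c(h−p*) = e gives e = 1.188×(0.567 − 0.26761) = 0.35568.
New p* = 0.473 − e/c = 0.473 − 0.35568/1.47312 = 0.23155.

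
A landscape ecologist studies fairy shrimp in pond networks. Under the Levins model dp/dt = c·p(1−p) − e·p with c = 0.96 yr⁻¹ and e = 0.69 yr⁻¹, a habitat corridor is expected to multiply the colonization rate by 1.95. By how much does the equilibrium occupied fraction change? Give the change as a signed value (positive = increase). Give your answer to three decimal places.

Before: p* = 1 − 0.69/0.96 = 0.2812.
After the change, c = 1.872, e = 0.69, so p* = 1 − 0.69/1.872 = 0.6314.
Δp* = 0.6314 − 0.2812 = +0.3502.

0.350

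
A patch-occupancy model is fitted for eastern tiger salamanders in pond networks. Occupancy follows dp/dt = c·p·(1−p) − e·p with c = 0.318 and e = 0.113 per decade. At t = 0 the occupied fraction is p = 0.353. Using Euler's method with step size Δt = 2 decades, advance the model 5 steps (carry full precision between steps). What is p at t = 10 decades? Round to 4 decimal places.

Update rule: p ← p + [c·p·(1−p) − e·p]·Δt with Δt = 2.
step 1: Δp = +0.06548, p = 0.41848
step 2: Δp = +0.06020, p = 0.47868
step 3: Δp = +0.05053, p = 0.52921
step 4: Δp = +0.03886, p = 0.56806
step 5: Δp = +0.02767, p = 0.59573

0.5957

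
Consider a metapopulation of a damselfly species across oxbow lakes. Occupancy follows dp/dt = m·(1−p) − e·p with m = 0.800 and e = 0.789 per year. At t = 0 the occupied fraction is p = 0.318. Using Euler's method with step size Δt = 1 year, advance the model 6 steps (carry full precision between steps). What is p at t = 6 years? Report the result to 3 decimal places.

Update rule: p ← p + [m·(1−p) − e·p]·Δt with Δt = 1.
  1  |  dp/dt·Δt = +0.294698  |  p_1 = 0.612698
  2  |  dp/dt·Δt = -0.173577  |  p_2 = 0.439121
  3  |  dp/dt·Δt = +0.102237  |  p_3 = 0.541358
  4  |  dp/dt·Δt = -0.060218  |  p_4 = 0.481140
  5  |  dp/dt·Δt = +0.035468  |  p_5 = 0.516608
  6  |  dp/dt·Δt = -0.020891  |  p_6 = 0.495718

0.496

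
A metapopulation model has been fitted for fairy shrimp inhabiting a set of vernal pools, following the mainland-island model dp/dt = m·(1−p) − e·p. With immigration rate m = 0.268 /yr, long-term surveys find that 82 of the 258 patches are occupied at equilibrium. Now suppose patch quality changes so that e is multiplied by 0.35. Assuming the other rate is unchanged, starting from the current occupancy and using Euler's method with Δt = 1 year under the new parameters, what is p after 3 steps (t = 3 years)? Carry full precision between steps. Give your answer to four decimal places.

Observed p* = 82/258 = 0.31783.
Balance m(1−p*) = e·p* gives e = m(1−p*)/p* = 0.268×0.68217/0.31783 = 0.57522.
Starting from p₀ = 0.31783; update p ← p + (dp/dt)·Δt with the new parameters.
step 1: Δp = +0.11883, p = 0.43666
step 2: Δp = +0.06306, p = 0.49973
step 3: Δp = +0.03347, p = 0.53319

0.5332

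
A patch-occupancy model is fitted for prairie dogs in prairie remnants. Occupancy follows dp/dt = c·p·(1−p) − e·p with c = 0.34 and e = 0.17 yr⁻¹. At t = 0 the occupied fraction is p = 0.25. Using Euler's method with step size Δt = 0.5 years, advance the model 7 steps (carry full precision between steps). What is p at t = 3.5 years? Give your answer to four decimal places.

Update rule: p ← p + [c·p·(1−p) − e·p]·Δt with Δt = 0.5.
  1  |  dp/dt·Δt = +0.010625  |  p_1 = 0.260625
  2  |  dp/dt·Δt = +0.010606  |  p_2 = 0.271231
  3  |  dp/dt·Δt = +0.010548  |  p_3 = 0.281779
  4  |  dp/dt·Δt = +0.010453  |  p_4 = 0.292232
  5  |  dp/dt·Δt = +0.010322  |  p_5 = 0.302554
  6  |  dp/dt·Δt = +0.010155  |  p_6 = 0.312710
  7  |  dp/dt·Δt = +0.009956  |  p_7 = 0.322666

0.3227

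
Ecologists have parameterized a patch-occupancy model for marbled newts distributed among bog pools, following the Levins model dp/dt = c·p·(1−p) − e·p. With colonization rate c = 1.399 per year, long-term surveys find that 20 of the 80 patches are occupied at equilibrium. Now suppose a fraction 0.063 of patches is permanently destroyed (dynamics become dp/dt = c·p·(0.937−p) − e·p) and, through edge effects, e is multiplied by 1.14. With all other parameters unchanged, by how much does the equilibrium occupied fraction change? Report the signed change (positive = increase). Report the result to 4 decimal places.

Observed p* = 20/80 = 0.25000.
Balance c(1−p*) = e gives e = 1.399×(1 − 0.25000) = 1.04925.
New p* = 0.937 − e/c = 0.937 − 1.19615/1.39900 = 0.08200.
Δp* = 0.08200 − 0.25000 = -0.16800.

-0.1680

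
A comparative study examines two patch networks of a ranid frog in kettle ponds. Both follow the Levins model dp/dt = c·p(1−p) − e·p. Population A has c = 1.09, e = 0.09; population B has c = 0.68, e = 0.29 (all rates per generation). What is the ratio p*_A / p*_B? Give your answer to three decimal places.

A: p*_A = 1 − 0.09/1.09 = 0.9174.
B: p*_B = 1 − 0.29/0.68 = 0.5735.
p*_A / p*_B = 0.9174/0.5735 = 1.5996.

1.600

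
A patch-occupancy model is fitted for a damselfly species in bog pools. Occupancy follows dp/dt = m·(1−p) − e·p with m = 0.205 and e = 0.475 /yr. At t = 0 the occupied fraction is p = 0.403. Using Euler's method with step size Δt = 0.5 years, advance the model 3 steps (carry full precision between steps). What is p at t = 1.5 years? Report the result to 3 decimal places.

Update rule: p ← p + [m·(1−p) − e·p]·Δt with Δt = 0.5.
  1  |  dp/dt·Δt = -0.034520  |  p_1 = 0.368480
  2  |  dp/dt·Δt = -0.022783  |  p_2 = 0.345697
  3  |  dp/dt·Δt = -0.015037  |  p_3 = 0.330660

0.331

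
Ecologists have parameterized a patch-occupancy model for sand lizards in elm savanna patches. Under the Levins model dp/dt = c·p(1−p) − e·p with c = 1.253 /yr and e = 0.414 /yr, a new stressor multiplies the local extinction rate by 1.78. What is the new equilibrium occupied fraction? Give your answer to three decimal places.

Before: p* = 1 − 0.414/1.253 = 0.6696.
After the change, c = 1.253, e = 0.73692, so p* = 1 − 0.73692/1.253 = 0.4119.

0.412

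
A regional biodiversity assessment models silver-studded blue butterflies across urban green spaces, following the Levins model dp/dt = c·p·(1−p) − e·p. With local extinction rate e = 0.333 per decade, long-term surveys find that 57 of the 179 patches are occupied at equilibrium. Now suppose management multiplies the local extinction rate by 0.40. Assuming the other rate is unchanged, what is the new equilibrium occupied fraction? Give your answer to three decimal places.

0.727

Observed p* = 57/179 = 0.31844.
Balance c(1−p*) = e gives c = e/(1 − 0.31844) = 0.333/0.68156 = 0.48859.
New p* = 1 − e/c = 1 − 0.13320/0.48859 = 0.72738.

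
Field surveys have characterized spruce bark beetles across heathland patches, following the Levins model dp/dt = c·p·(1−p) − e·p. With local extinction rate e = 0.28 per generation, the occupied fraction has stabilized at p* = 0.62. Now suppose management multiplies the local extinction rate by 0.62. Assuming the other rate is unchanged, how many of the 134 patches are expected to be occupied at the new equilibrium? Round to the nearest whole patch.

Balance c(1−p*) = e gives c = e/(1 − 0.62000) = 0.28/0.38000 = 0.73684.
New p* = 1 − e/c = 1 − 0.17360/0.73684 = 0.76440.
Expected occupied = 134 × 0.76440 = 102.43 ≈ 102.

102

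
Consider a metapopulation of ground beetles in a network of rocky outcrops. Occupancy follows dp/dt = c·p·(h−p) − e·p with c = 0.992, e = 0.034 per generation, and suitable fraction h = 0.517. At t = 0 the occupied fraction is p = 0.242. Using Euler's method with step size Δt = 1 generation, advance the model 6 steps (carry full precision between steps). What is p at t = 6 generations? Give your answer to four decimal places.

Update rule: p ← p + [c·p·(h−p) − e·p]·Δt with Δt = 1.
t = 1: p = 0.24200 + (+0.05779) = 0.29979
t = 2: p = 0.29979 + (+0.05440) = 0.35419
t = 3: p = 0.35419 + (+0.04516) = 0.39935
t = 4: p = 0.39935 + (+0.03303) = 0.43238
t = 5: p = 0.43238 + (+0.02159) = 0.45398
t = 6: p = 0.45398 + (+0.01295) = 0.46692

0.4669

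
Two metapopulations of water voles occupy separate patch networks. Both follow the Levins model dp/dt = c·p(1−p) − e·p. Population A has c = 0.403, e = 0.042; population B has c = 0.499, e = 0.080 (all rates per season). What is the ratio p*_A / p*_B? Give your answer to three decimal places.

A: p*_A = 1 − 0.042/0.403 = 0.8958.
B: p*_B = 1 − 0.080/0.499 = 0.8397.
p*_A / p*_B = 0.8958/0.8397 = 1.0668.

1.067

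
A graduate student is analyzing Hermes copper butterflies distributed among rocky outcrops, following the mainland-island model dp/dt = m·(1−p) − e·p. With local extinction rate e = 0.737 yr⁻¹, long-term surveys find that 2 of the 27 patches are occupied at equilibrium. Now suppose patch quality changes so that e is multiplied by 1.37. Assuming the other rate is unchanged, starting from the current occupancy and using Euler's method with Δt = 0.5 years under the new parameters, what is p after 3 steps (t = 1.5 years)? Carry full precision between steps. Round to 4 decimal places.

Observed p* = 2/27 = 0.07407.
Balance m(1−p*) = e·p* gives m = e·p*/(1−p*) = 0.737×0.07407/0.92593 = 0.05896.
Starting from p₀ = 0.07407; update p ← p + (dp/dt)·Δt with the new parameters.
step 1: Δp = -0.01010, p = 0.06397
step 2: Δp = -0.00470, p = 0.05927
step 3: Δp = -0.00219, p = 0.05708

0.0571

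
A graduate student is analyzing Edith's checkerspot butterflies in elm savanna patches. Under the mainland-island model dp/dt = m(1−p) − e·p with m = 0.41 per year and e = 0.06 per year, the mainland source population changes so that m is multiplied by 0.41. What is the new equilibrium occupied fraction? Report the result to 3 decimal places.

0.737

Before: p* = 0.41/(0.41+0.06) = 0.8723.
After: m = 0.1681, e = 0.06; p* = 0.1681/0.2281 = 0.7370.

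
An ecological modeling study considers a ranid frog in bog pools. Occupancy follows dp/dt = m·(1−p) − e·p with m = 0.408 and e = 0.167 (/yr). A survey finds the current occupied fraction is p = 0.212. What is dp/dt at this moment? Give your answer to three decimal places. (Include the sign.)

0.286

Colonization term: m·(1−p) = 0.408×0.7880 = 0.32150.
Extinction term: e·p = 0.03540.
dp/dt = 0.32150 − 0.03540 = 0.28610.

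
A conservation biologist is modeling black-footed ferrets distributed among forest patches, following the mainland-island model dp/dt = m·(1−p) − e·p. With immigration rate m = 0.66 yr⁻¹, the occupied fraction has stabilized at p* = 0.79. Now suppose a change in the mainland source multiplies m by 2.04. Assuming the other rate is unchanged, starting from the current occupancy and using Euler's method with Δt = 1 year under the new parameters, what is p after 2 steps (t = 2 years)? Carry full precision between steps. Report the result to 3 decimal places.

Balance m(1−p*) = e·p* gives e = m(1−p*)/p* = 0.66×0.21000/0.79000 = 0.17544.
Starting from p₀ = 0.79000; update p ← p + (dp/dt)·Δt with the new parameters.
t = 1: p = 0.79000 + (+0.14414) = 0.93414
t = 2: p = 0.93414 + (-0.07522) = 0.85892

0.859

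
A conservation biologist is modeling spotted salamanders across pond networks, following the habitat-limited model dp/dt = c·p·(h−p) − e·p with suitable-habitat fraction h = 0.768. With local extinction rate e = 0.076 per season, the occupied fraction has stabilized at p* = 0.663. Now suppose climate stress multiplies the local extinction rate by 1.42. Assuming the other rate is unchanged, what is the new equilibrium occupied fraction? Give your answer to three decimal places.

Balance c(h−p*) = e gives c = e/(0.768 − 0.66300) = 0.076/0.10500 = 0.72381.
New p* = 0.768 − e/c = 0.768 − 0.10792/0.72381 = 0.61890.

0.619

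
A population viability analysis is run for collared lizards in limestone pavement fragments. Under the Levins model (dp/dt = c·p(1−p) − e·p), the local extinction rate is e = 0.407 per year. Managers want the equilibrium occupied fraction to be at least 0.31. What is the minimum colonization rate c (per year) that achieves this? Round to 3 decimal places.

p* = 1 − e/c ≥ 0.31 requires e/c ≤ 0.6900, i.e. c ≥ e/0.6900.
c_min = 0.407/0.6900 = 0.5899.

0.590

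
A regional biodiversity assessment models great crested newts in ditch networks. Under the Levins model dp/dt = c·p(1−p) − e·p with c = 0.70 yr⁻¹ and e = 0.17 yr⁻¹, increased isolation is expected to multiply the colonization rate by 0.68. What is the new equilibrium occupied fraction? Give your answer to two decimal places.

0.64

Before: p* = 1 − 0.17/0.70 = 0.7571.
After the change, c = 0.476, e = 0.17, so p* = 1 − 0.17/0.476 = 0.6429.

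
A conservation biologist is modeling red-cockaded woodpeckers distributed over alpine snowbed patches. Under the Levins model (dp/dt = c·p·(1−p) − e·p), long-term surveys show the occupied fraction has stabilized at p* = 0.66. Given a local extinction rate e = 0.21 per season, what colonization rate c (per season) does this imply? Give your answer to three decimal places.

At equilibrium c(1−p*) = e, so c = e/(1−p*).
c = 0.21/(1 − 0.66) = 0.21/0.3400 = 0.6176.

0.618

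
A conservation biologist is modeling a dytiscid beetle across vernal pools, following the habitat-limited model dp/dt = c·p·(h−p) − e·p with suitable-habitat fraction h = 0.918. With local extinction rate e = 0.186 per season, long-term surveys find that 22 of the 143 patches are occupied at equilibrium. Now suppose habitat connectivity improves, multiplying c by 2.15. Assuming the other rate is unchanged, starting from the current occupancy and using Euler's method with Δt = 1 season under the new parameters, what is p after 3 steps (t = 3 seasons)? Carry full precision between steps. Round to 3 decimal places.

0.263

Observed p* = 22/143 = 0.15385.
Balance c(h−p*) = e gives c = e/(0.918 − 0.15385) = 0.186/0.76415 = 0.24341.
Starting from p₀ = 0.15385; update p ← p + (dp/dt)·Δt with the new parameters.
t = 1: p = 0.15385 + (+0.03291) = 0.18675
t = 2: p = 0.18675 + (+0.03673) = 0.22348
t = 3: p = 0.22348 + (+0.03966) = 0.26314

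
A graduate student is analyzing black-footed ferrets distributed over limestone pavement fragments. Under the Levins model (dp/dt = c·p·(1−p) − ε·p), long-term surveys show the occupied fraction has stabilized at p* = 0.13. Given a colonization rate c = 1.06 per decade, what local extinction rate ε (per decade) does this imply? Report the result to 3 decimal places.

At equilibrium c(1−p*) = ε.
ε = 1.06 × (1 − 0.13) = 1.06 × 0.8700 = 0.9222.

0.922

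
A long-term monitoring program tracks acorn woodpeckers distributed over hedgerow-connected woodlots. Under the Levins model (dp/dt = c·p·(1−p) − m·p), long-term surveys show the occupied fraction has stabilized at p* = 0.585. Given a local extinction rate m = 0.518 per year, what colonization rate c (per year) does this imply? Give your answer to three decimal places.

1.248

At equilibrium c(1−p*) = m, so c = m/(1−p*).
c = 0.518/(1 − 0.585) = 0.518/0.4150 = 1.2482.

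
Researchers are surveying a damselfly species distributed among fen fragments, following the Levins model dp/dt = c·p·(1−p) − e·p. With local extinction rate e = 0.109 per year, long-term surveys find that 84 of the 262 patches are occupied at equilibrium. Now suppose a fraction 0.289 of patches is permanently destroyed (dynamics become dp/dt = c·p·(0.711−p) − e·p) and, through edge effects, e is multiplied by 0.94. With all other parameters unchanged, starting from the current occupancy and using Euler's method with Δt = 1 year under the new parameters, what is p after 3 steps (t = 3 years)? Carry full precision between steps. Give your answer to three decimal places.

0.286

Observed p* = 84/262 = 0.32061.
Balance c(1−p*) = e gives c = e/(1 − 0.32061) = 0.109/0.67939 = 0.16044.
Starting from p₀ = 0.32061; update p ← p + (dp/dt)·Δt with the new parameters.
  1  |  dp/dt·Δt = -0.012769  |  p_1 = 0.307842
  2  |  dp/dt·Δt = -0.011630  |  p_2 = 0.296212
  3  |  dp/dt·Δt = -0.010638  |  p_3 = 0.285575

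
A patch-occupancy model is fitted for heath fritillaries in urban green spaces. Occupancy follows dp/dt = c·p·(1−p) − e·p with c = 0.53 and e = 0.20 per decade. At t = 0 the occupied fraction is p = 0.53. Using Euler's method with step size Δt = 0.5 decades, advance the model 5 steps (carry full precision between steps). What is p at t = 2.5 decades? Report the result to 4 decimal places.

Update rule: p ← p + [c·p·(1−p) − e·p]·Δt with Δt = 0.5.
step 1: Δp = +0.01301, p = 0.54301
step 2: Δp = +0.01146, p = 0.55447
step 3: Δp = +0.01002, p = 0.56449
step 4: Δp = +0.00870, p = 0.57319
step 5: Δp = +0.00751, p = 0.58070

0.5807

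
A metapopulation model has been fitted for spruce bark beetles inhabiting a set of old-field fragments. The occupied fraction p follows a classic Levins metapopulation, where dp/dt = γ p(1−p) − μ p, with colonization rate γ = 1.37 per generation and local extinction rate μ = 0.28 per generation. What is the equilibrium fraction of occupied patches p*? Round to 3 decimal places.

At equilibrium, colonization balances extinction: γ·p*·(1−p*) = μ·p*.
So p* = 1 − μ/γ = 1 − 0.28/1.37 = 1 − 0.2044 = 0.7956.

0.796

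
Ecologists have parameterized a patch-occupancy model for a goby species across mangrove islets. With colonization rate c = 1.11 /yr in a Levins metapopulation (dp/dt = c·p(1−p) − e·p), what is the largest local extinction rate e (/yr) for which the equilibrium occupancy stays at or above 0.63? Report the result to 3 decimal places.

0.411

1 − e/c ≥ 0.63 ⇒ e ≤ c(1 − 0.63) = 1.11 × 0.3700.
e_max = 0.4107.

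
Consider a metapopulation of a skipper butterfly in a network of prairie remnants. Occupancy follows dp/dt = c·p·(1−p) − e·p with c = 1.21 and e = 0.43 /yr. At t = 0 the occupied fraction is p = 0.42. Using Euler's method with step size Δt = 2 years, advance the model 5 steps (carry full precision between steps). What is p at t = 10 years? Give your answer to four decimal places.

0.6450

Update rule: p ← p + [c·p·(1−p) − e·p]·Δt with Δt = 2.
  1  |  dp/dt·Δt = +0.228312  |  p_1 = 0.648312
  2  |  dp/dt·Δt = -0.005780  |  p_2 = 0.642532
  3  |  dp/dt·Δt = +0.003259  |  p_3 = 0.645791
  4  |  dp/dt·Δt = -0.001818  |  p_4 = 0.643974
  5  |  dp/dt·Δt = +0.001020  |  p_5 = 0.644994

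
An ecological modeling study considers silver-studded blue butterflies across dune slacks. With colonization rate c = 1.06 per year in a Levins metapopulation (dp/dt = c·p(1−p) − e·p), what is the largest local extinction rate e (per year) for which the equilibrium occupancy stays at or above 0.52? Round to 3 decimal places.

0.509

1 − e/c ≥ 0.52 ⇒ e ≤ c(1 − 0.52) = 1.06 × 0.4800.
e_max = 0.5088.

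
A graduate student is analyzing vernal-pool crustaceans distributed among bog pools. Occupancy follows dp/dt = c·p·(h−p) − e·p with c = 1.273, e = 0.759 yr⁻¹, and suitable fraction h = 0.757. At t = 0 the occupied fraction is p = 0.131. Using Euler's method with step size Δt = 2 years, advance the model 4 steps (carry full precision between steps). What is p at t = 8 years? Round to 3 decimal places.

0.156

Update rule: p ← p + [c·p·(h−p) − e·p]·Δt with Δt = 2.
t = 2: p = 0.13100 + (+0.00993) = 0.14093
t = 4: p = 0.14093 + (+0.00712) = 0.14805
t = 6: p = 0.14805 + (+0.00480) = 0.15284
t = 8: p = 0.15284 + (+0.00308) = 0.15593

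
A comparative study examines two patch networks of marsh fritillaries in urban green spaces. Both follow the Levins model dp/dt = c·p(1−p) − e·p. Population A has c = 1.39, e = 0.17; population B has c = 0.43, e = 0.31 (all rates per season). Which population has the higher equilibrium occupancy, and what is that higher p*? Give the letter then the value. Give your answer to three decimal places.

A: p*_A = 1 − 0.17/1.39 = 0.8777.
B: p*_B = 1 − 0.31/0.43 = 0.2791.
A is higher at 0.8777.

A, 0.878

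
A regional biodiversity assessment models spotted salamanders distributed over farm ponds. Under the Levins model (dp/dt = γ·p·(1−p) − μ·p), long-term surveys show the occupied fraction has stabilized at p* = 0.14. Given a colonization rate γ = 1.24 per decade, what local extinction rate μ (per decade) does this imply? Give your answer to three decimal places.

At equilibrium γ(1−p*) = μ.
μ = 1.24 × (1 − 0.14) = 1.24 × 0.8600 = 1.0664.

1.066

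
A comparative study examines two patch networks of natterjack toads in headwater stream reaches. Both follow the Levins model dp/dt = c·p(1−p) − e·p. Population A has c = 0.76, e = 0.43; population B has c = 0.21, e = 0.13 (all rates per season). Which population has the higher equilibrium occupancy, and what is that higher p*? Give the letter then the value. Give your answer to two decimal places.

A: p*_A = 1 − 0.43/0.76 = 0.4342.
B: p*_B = 1 − 0.13/0.21 = 0.3810.
A is higher at 0.4342.

A, 0.43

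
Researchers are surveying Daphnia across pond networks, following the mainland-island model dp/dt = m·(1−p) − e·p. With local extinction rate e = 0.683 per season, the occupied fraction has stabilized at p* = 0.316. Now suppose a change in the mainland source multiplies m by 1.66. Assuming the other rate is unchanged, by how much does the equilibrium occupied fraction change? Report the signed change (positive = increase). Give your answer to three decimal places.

0.118

Balance m(1−p*) = e·p* gives m = e·p*/(1−p*) = 0.683×0.31600/0.68400 = 0.31554.
New p* = m/(m+e) = 0.52380/(0.52380+0.68300) = 0.43404.
Δp* = 0.43404 − 0.31600 = +0.11804.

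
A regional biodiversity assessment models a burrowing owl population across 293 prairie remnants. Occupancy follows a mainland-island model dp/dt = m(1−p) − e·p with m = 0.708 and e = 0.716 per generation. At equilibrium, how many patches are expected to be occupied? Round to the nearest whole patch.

p* = m/(m+e) = 0.708/1.4240 = 0.4972.
Expected occupied patches = N × p* = 293 × 0.4972 = 145.68 ≈ 146.

146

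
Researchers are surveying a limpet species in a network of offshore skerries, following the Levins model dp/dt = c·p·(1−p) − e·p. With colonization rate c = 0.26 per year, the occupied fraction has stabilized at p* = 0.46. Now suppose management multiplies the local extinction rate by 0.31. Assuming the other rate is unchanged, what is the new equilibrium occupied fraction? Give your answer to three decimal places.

0.833

Balance c(1−p*) = e gives e = 0.26×(1 − 0.46000) = 0.14040.
New p* = 1 − e/c = 1 − 0.04352/0.26000 = 0.83262.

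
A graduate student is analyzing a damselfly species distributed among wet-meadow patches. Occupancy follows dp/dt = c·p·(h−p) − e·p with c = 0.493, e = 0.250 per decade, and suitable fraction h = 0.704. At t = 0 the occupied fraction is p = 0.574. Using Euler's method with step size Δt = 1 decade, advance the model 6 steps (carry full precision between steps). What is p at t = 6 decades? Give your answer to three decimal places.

0.294

Update rule: p ← p + [c·p·(h−p) − e·p]·Δt with Δt = 1.
  1  |  dp/dt·Δt = -0.106712  |  p_1 = 0.467288
  2  |  dp/dt·Δt = -0.062290  |  p_2 = 0.404998
  3  |  dp/dt·Δt = -0.041550  |  p_3 = 0.363448
  4  |  dp/dt·Δt = -0.029842  |  p_4 = 0.333606
  5  |  dp/dt·Δt = -0.022484  |  p_5 = 0.311123
  6  |  dp/dt·Δt = -0.017520  |  p_6 = 0.293603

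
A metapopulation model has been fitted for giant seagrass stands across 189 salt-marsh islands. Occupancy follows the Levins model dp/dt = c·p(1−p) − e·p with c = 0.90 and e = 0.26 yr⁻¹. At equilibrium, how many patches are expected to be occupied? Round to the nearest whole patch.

p* = 1 − e/c = 1 − 0.26/0.90 = 0.7111.
Expected occupied patches = N × p* = 189 × 0.7111 = 134.40 ≈ 134.

134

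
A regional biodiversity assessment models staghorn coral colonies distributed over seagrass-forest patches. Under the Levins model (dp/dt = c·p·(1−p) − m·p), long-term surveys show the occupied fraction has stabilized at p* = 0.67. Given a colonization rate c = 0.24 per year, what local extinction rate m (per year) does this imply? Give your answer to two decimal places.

At equilibrium c(1−p*) = m.
m = 0.24 × (1 − 0.67) = 0.24 × 0.3300 = 0.0792.

0.08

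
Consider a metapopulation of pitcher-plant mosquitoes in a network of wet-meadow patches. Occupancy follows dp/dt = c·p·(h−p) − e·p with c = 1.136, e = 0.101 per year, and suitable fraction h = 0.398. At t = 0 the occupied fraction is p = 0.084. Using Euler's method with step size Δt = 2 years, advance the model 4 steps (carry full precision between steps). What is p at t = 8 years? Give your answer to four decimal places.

Update rule: p ← p + [c·p·(h−p) − e·p]·Δt with Δt = 2.
p: 0.08400 → 0.12696  (Δp = +0.04296)
p: 0.12696 → 0.17949  (Δp = +0.05254)
p: 0.17949 → 0.23235  (Δp = +0.05285)
p: 0.23235 → 0.27286  (Δp = +0.04051)

0.2729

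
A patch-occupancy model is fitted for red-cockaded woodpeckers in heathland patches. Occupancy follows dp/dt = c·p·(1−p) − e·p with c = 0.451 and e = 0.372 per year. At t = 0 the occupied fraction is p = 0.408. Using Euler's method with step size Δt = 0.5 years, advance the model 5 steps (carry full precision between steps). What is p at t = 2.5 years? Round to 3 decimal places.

0.326

Update rule: p ← p + [c·p·(1−p) − e·p]·Δt with Δt = 0.5.
  1  |  dp/dt·Δt = -0.021422  |  p_1 = 0.386578
  2  |  dp/dt·Δt = -0.018430  |  p_2 = 0.368149
  3  |  dp/dt·Δt = -0.016021  |  p_3 = 0.352128
  4  |  dp/dt·Δt = -0.014052  |  p_4 = 0.338076
  5  |  dp/dt·Δt = -0.012420  |  p_5 = 0.325657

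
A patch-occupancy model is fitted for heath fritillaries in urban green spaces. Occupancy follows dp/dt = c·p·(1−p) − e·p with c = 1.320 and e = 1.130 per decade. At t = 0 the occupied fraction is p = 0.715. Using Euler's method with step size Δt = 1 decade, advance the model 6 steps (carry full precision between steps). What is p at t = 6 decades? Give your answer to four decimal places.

0.1534

Update rule: p ← p + [c·p·(1−p) − e·p]·Δt with Δt = 1.
  1  |  dp/dt·Δt = -0.538967  |  p_1 = 0.176033
  2  |  dp/dt·Δt = -0.007457  |  p_2 = 0.168576
  3  |  dp/dt·Δt = -0.005482  |  p_3 = 0.163094
  4  |  dp/dt·Δt = -0.004124  |  p_4 = 0.158970
  5  |  dp/dt·Δt = -0.003154  |  p_5 = 0.155816
  6  |  dp/dt·Δt = -0.002443  |  p_6 = 0.153373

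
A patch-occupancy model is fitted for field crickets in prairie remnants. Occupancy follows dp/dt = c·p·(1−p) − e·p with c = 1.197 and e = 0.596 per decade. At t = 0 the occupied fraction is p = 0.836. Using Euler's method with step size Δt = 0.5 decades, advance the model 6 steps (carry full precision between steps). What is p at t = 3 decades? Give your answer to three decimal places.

0.522

Update rule: p ← p + [c·p·(1−p) − e·p]·Δt with Δt = 0.5.
step 1: Δp = -0.16707, p = 0.66893
step 2: Δp = -0.06680, p = 0.60213
step 3: Δp = -0.03605, p = 0.56608
step 4: Δp = -0.02168, p = 0.54440
step 5: Δp = -0.01379, p = 0.53061
step 6: Δp = -0.00906, p = 0.52155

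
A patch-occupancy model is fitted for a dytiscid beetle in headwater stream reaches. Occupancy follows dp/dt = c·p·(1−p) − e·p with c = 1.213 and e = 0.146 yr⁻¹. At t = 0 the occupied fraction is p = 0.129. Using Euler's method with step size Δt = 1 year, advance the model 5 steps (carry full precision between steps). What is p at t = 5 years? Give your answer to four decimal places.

Update rule: p ← p + [c·p·(1−p) − e·p]·Δt with Δt = 1.
t = 1: p = 0.12900 + (+0.11746) = 0.24646
t = 2: p = 0.24646 + (+0.18929) = 0.43575
t = 3: p = 0.43575 + (+0.23462) = 0.67037
t = 4: p = 0.67037 + (+0.17017) = 0.84054
t = 5: p = 0.84054 + (+0.03986) = 0.88040

0.8804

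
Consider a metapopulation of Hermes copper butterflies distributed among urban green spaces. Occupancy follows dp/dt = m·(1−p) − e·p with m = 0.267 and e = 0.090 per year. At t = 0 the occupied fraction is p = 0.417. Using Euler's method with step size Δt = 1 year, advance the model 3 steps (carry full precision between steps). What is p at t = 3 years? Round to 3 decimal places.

Update rule: p ← p + [m·(1−p) − e·p]·Δt with Δt = 1.
  1  |  dp/dt·Δt = +0.118131  |  p_1 = 0.535131
  2  |  dp/dt·Δt = +0.075958  |  p_2 = 0.611089
  3  |  dp/dt·Δt = +0.048841  |  p_3 = 0.659930

0.660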